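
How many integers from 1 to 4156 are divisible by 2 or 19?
⌊4156/2⌋ + ⌊4156/19⌋ - ⌊4156/38⌋ = 2078 + 218 - 109 = 2187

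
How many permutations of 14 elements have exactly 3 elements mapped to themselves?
Choose the 3 fixed points C(14,3) = 364, derange the rest: !11 = Σ_{j=0}^{11} (-1)^j·11!/j! = 39916800 - 39916800 + 19958400 - 6652800 + 1663200 - 332640 + 55440 - 7920 + 990 - 110 + 11 - 1 = 14684570. Product = 364 × 14684570 = 5345183480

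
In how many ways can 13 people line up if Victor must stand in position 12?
Fix one position: (13-1)! = 479001600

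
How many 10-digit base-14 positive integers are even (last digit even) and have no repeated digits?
Last∈{0,2,4,6,8,10,12}. Last=0: 259459200. Last nonzero: 6×12×P(12,8) = 1437004800. Total = 1696464000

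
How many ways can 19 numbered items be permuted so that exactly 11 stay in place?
Choose the 11 fixed points C(19,11) = 75582, derange the rest: !8 = Σ_{j=0}^{8} (-1)^j·8!/j! = 40320 - 40320 + 20160 - 6720 + 1680 - 336 + 56 - 8 + 1 = 14833. Product = 75582 × 14833 = 1121107806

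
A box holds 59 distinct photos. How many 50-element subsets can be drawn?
C(59,50) = 59!/(50!×9!) = 12565671261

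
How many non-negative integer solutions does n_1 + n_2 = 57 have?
C(57+2-1, 2-1) = C(58, 1) = 58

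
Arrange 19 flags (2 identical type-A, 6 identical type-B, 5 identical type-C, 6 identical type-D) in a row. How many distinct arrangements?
19! / (2! × 6! × 5! × 6!) = 977728752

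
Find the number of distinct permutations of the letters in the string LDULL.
5! / (3! × 1! × 1!) = 20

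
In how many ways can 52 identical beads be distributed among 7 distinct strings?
C(52+7-1, 7-1) = C(58, 6) = 40475358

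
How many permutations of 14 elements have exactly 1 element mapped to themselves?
Choose the 1 fixed point C(14,1) = 14, derange the rest: !13 = Σ_{j=0}^{13} (-1)^j·13!/j! = 6227020800 - 6227020800 + 3113510400 - 1037836800 + 259459200 - 51891840 + 8648640 - 1235520 + 154440 - 17160 + 1716 - 156 + 13 - 1 = 2290792932. Product = 14 × 2290792932 = 32071101048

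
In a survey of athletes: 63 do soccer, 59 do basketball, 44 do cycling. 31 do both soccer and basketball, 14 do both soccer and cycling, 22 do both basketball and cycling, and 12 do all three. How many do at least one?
|A∪B∪C| = 63+59+44-31-14-22+12 = 111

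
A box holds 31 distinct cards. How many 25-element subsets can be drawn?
C(31,25) = 31!/(25!×6!) = 736281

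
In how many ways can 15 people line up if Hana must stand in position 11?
Fix one position: (15-1)! = 87178291200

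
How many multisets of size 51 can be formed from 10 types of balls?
C(51+10-1, 10-1) = C(60, 9) = 14783142660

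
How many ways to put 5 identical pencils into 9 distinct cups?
C(5+9-1, 9-1) = C(13, 8) = 1287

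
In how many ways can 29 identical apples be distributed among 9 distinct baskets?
C(29+9-1, 9-1) = C(37, 8) = 38608020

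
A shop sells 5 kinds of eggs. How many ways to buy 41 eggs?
C(41+5-1, 5-1) = C(45, 4) = 148995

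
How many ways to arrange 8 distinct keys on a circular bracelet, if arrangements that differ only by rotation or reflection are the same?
(8-1)!/2 = 5040/2 = 2520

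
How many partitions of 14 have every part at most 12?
Let r_j(i) = number of partitions of i into parts ≤ j, for i = 0..14. r_1(i) = 1 for all i; r_j(i) = r_{j-1}(i) + r_j(i-j). Rows j = 2..12: ≤2: 1 1 2 2 3 3 4 4 5 5 6 6 7 7 8; ≤3: 1 1 2 3 4 5 7 8 10 12 14 16 19 21 24; ≤4: 1 1 2 3 5 6 9 11 15 18 23 27 34 39 47; ≤5: 1 1 2 3 5 7 10 13 18 23 30 37 47 57 70; ≤6: 1 1 2 3 5 7 11 14 20 26 35 44 58 71 90; ≤7: 1 1 2 3 5 7 11 15 21 28 38 49 65 82 105; ≤8: 1 1 2 3 5 7 11 15 22 29 40 52 70 89 116; ≤9: 1 1 2 3 5 7 11 15 22 30 41 54 73 94 123; ≤10: 1 1 2 3 5 7 11 15 22 30 42 55 75 97 128; ≤11: 1 1 2 3 5 7 11 15 22 30 42 56 76 99 131; ≤12: 1 1 2 3 5 7 11 15 22 30 42 56 77 100 133. r_12(14) = 133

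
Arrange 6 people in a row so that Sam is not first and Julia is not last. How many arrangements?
By inclusion-exclusion: 6! - 2×(6-1)! + (6-2)! = 720 - 240 + 24 = 504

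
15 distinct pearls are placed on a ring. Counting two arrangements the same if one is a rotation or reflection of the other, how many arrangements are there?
(15-1)!/2 = 87178291200/2 = 43589145600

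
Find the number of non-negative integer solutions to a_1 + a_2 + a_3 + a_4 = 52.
C(52+4-1, 4-1) = C(55, 3) = 26235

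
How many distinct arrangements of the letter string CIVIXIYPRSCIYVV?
15! / (3! × 4! × 2! × 1! × 1! × 1! × 2! × 1!) = 2270268000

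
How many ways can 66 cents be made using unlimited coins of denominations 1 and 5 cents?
Coefficient of x^66 in 1/(1-x^1) · 1/(1-x^5). Use j coins of 5 for j = 0..⌊66/5⌋ = 13, the rest in 1s: 13 + 1 = 14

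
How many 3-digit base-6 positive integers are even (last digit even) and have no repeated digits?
Last∈{0,2,4}. Last=0: 20. Last nonzero: 2×4×P(4,1) = 32. Total = 52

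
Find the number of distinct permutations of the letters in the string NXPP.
4! / (1! × 2! × 1!) = 12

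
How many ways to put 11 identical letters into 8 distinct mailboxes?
C(11+8-1, 8-1) = C(18, 7) = 31824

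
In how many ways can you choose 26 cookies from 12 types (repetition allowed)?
C(26+12-1, 12-1) = C(37, 11) = 854992152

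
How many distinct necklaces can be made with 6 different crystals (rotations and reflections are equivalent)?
(6-1)!/2 = 120/2 = 60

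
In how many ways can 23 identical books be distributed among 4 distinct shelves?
C(23+4-1, 4-1) = C(26, 3) = 2600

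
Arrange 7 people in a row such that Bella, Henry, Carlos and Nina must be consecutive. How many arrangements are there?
Treat the 4 as one block: (7-4+1)! × 4! = 24 × 24 = 576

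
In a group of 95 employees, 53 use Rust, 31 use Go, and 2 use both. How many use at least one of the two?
|A∪B| = |A| + |B| - |A∩B| = 53 + 31 - 2 = 82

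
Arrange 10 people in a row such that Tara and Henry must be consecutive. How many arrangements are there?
Treat the 2 as one block: (10-2+1)! × 2! = 362880 × 2 = 725760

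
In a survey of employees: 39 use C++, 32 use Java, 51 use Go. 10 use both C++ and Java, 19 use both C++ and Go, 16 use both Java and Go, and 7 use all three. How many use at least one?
|A∪B∪C| = 39+32+51-10-19-16+7 = 84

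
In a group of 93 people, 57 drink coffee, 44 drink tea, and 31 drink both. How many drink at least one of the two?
|A∪B| = |A| + |B| - |A∩B| = 57 + 44 - 31 = 70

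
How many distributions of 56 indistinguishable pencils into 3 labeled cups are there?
C(56+3-1, 3-1) = C(58, 2) = 1653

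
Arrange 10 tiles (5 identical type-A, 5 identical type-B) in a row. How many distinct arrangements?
10! / (5! × 5!) = 252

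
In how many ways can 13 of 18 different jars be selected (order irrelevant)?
C(18,13) = 18!/(13!×5!) = 8568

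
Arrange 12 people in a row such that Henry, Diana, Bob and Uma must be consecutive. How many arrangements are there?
Treat the 4 as one block: (12-4+1)! × 4! = 362880 × 24 = 8709120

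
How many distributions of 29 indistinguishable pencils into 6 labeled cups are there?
C(29+6-1, 6-1) = C(34, 5) = 278256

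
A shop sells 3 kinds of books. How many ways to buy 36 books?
C(36+3-1, 3-1) = C(38, 2) = 703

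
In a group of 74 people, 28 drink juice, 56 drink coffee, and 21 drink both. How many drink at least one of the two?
|A∪B| = |A| + |B| - |A∩B| = 28 + 56 - 21 = 63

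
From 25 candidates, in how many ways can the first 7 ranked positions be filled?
P(25,7) = 25!/(25-7)! = 2422728000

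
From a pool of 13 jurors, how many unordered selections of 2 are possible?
C(13,2) = 13!/(2!×11!) = 78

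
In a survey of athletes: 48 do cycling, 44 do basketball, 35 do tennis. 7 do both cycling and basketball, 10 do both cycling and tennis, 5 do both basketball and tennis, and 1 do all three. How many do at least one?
|A∪B∪C| = 48+44+35-7-10-5+1 = 106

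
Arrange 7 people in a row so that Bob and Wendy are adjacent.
Treat as block: (7-1)! × 2! = 720 × 2 = 1440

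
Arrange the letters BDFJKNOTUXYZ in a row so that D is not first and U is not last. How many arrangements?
By inclusion-exclusion: 12! - 2×(12-1)! + (12-2)! = 479001600 - 79833600 + 3628800 = 402796800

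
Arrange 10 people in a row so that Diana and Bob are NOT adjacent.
Total - adjacent = 10! - (10-1)!×2 = 3628800 - 725760 = 2903040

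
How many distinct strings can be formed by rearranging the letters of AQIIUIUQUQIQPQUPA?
17! / (5! × 4! × 2! × 4! × 2!) = 1286485200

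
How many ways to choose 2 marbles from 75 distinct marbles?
C(75,2) = 75!/(2!×73!) = 2775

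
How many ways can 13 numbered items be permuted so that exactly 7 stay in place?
Choose the 7 fixed points C(13,7) = 1716, derange the rest: !6 = Σ_{j=0}^{6} (-1)^j·6!/j! = 720 - 720 + 360 - 120 + 30 - 6 + 1 = 265. Product = 1716 × 265 = 454740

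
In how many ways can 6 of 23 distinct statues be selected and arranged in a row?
P(23,6) = 23!/(23-6)! = 72681840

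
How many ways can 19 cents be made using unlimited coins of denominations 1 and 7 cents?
Coefficient of x^19 in 1/(1-x^1) · 1/(1-x^7). Use j coins of 7 for j = 0..⌊19/7⌋ = 2, the rest in 1s: 2 + 1 = 3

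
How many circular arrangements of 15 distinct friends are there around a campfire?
Circular: fix one position, arrange the rest. (15-1)! = 87178291200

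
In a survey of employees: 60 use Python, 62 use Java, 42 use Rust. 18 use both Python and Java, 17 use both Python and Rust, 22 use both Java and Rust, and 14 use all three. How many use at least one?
|A∪B∪C| = 60+62+42-18-17-22+14 = 121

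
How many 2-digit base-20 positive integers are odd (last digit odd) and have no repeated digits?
Last∈{1,3,5,7,9,11,13,15,17,19}. Last=0: 0. Last nonzero: 10×18×P(18,0) = 180. Total = 180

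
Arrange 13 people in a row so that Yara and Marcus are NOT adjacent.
Total - adjacent = 13! - (13-1)!×2 = 6227020800 - 958003200 = 5269017600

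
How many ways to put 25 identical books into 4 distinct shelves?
C(25+4-1, 4-1) = C(28, 3) = 3276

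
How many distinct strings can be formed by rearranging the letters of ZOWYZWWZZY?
10! / (2! × 3! × 1! × 4!) = 12600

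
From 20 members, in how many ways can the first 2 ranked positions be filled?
P(20,2) = 20!/(20-2)! = 380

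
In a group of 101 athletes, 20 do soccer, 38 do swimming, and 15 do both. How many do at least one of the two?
|A∪B| = |A| + |B| - |A∩B| = 20 + 38 - 15 = 43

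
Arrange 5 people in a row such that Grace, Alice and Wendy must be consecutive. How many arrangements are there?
Treat the 3 as one block: (5-3+1)! × 3! = 6 × 6 = 36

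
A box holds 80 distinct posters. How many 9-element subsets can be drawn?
C(80,9) = 80!/(9!×71!) = 231900297200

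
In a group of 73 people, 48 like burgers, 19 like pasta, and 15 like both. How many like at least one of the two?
|A∪B| = |A| + |B| - |A∩B| = 48 + 19 - 15 = 52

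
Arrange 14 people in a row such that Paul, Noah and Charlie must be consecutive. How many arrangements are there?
Treat the 3 as one block: (14-3+1)! × 3! = 479001600 × 6 = 2874009600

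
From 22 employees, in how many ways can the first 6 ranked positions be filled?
P(22,6) = 22!/(22-6)! = 53721360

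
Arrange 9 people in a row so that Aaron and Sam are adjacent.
Treat as block: (9-1)! × 2! = 40320 × 2 = 80640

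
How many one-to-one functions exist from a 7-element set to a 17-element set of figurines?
P(17,7) = 17!/(17-7)! = 98017920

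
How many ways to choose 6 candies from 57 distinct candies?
C(57,6) = 57!/(6!×51!) = 36288252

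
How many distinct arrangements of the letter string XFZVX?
5! / (2! × 1! × 1! × 1!) = 60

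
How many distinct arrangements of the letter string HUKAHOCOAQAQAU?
14! / (2! × 2! × 1! × 2! × 1! × 4! × 2!) = 227026800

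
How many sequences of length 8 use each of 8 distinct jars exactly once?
8! = 40320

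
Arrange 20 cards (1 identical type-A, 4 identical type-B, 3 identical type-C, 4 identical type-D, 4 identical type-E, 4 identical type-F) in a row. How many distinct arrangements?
20! / (1! × 4! × 3! × 4! × 4! × 4!) = 1222160940000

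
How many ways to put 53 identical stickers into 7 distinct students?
C(53+7-1, 7-1) = C(59, 6) = 45057474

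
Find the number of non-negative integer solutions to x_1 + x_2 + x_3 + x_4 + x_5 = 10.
C(10+5-1, 5-1) = C(14, 4) = 1001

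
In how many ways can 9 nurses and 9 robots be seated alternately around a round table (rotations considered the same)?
Fix one of the nurses: (9-1)! ways for the remaining nurses, × 9! ways for the robots = 40320 × 362880 = 14631321600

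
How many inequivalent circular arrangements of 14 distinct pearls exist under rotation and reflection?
(14-1)!/2 = 6227020800/2 = 3113510400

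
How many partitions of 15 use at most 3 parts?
By conjugation, equals partitions of 15 into parts ≤ 3. Let r_j(i) = number of partitions of i into parts ≤ j, for i = 0..15. r_1(i) = 1 for all i; r_j(i) = r_{j-1}(i) + r_j(i-j). Rows j = 2..3: ≤2: 1 1 2 2 3 3 4 4 5 5 6 6 7 7 8 8; ≤3: 1 1 2 3 4 5 7 8 10 12 14 16 19 21 24 27. r_3(15) = 27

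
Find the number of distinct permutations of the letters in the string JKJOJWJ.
7! / (1! × 1! × 4! × 1!) = 210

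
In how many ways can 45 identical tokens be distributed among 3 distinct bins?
C(45+3-1, 3-1) = C(47, 2) = 1081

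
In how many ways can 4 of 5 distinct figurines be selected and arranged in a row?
P(5,4) = 5!/(5-4)! = 120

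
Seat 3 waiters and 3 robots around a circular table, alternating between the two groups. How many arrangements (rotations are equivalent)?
Fix one of the waiters: (3-1)! ways for the remaining waiters, × 3! ways for the robots = 2 × 6 = 12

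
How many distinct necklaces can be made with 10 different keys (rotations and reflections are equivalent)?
(10-1)!/2 = 362880/2 = 181440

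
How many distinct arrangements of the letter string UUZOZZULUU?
10! / (1! × 1! × 3! × 5!) = 5040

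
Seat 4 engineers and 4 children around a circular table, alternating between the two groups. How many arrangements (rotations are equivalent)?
Fix one of the engineers: (4-1)! ways for the remaining engineers, × 4! ways for the children = 6 × 24 = 144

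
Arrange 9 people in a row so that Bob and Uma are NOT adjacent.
Total - adjacent = 9! - (9-1)!×2 = 362880 - 80640 = 282240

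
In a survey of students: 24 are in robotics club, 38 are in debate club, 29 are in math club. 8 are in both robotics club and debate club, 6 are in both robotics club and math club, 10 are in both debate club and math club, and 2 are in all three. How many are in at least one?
|A∪B∪C| = 24+38+29-8-6-10+2 = 69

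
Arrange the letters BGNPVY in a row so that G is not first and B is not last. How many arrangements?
By inclusion-exclusion: 6! - 2×(6-1)! + (6-2)! = 720 - 240 + 24 = 504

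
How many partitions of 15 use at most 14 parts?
By conjugation, equals partitions of 15 into parts ≤ 14. Let r_j(i) = number of partitions of i into parts ≤ j, for i = 0..15. r_1(i) = 1 for all i; r_j(i) = r_{j-1}(i) + r_j(i-j). Rows j = 2..14: ≤2: 1 1 2 2 3 3 4 4 5 5 6 6 7 7 8 8; ≤3: 1 1 2 3 4 5 7 8 10 12 14 16 19 21 24 27; ≤4: 1 1 2 3 5 6 9 11 15 18 23 27 34 39 47 54; ≤5: 1 1 2 3 5 7 10 13 18 23 30 37 47 57 70 84; ≤6: 1 1 2 3 5 7 11 14 20 26 35 44 58 71 90 110; ≤7: 1 1 2 3 5 7 11 15 21 28 38 49 65 82 105 131; ≤8: 1 1 2 3 5 7 11 15 22 29 40 52 70 89 116 146; ≤9: 1 1 2 3 5 7 11 15 22 30 41 54 73 94 123 157; ≤10: 1 1 2 3 5 7 11 15 22 30 42 55 75 97 128 164; ≤11: 1 1 2 3 5 7 11 15 22 30 42 56 76 99 131 169; ≤12: 1 1 2 3 5 7 11 15 22 30 42 56 77 100 133 172; ≤13: 1 1 2 3 5 7 11 15 22 30 42 56 77 101 134 174; ≤14: 1 1 2 3 5 7 11 15 22 30 42 56 77 101 135 175. r_14(15) = 175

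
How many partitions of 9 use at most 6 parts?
By conjugation, equals partitions of 9 into parts ≤ 6. Let r_j(i) = number of partitions of i into parts ≤ j, for i = 0..9. r_1(i) = 1 for all i; r_j(i) = r_{j-1}(i) + r_j(i-j). Rows j = 2..6: ≤2: 1 1 2 2 3 3 4 4 5 5; ≤3: 1 1 2 3 4 5 7 8 10 12; ≤4: 1 1 2 3 5 6 9 11 15 18; ≤5: 1 1 2 3 5 7 10 13 18 23; ≤6: 1 1 2 3 5 7 11 14 20 26. r_6(9) = 26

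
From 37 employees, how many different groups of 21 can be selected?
C(37,21) = 37!/(21!×16!) = 12875774670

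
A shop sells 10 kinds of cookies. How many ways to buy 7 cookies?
C(7+10-1, 10-1) = C(16, 9) = 11440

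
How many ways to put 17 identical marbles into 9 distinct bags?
C(17+9-1, 9-1) = C(25, 8) = 1081575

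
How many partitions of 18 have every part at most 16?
Let r_j(i) = number of partitions of i into parts ≤ j, for i = 0..18. r_1(i) = 1 for all i; r_j(i) = r_{j-1}(i) + r_j(i-j). Rows j = 2..16: ≤2: 1 1 2 2 3 3 4 4 5 5 6 6 7 7 8 8 9 9 10; ≤3: 1 1 2 3 4 5 7 8 10 12 14 16 19 21 24 27 30 33 37; ≤4: 1 1 2 3 5 6 9 11 15 18 23 27 34 39 47 54 64 72 84; ≤5: 1 1 2 3 5 7 10 13 18 23 30 37 47 57 70 84 101 119 141; ≤6: 1 1 2 3 5 7 11 14 20 26 35 44 58 71 90 110 136 163 199; ≤7: 1 1 2 3 5 7 11 15 21 28 38 49 65 82 105 131 164 201 248; ≤8: 1 1 2 3 5 7 11 15 22 29 40 52 70 89 116 146 186 230 288; ≤9: 1 1 2 3 5 7 11 15 22 30 41 54 73 94 123 157 201 252 318; ≤10: 1 1 2 3 5 7 11 15 22 30 42 55 75 97 128 164 212 267 340; ≤11: 1 1 2 3 5 7 11 15 22 30 42 56 76 99 131 169 219 278 355; ≤12: 1 1 2 3 5 7 11 15 22 30 42 56 77 100 133 172 224 285 366; ≤13: 1 1 2 3 5 7 11 15 22 30 42 56 77 101 134 174 227 290 373; ≤14: 1 1 2 3 5 7 11 15 22 30 42 56 77 101 135 175 229 293 378; ≤15: 1 1 2 3 5 7 11 15 22 30 42 56 77 101 135 176 230 295 381; ≤16: 1 1 2 3 5 7 11 15 22 30 42 56 77 101 135 176 231 296 383. r_16(18) = 383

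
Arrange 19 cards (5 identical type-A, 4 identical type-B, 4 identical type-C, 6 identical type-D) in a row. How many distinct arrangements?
19! / (5! × 4! × 4! × 6!) = 2444321880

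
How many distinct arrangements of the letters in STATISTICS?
10! / (3! × 3! × 1! × 2! × 1!) = 50400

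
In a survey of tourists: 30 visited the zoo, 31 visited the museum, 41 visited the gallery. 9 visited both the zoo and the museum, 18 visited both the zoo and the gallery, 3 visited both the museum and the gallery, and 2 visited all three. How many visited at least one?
|A∪B∪C| = 30+31+41-9-18-3+2 = 74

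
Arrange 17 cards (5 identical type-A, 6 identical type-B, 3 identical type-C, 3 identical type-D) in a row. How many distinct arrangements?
17! / (5! × 6! × 3! × 3!) = 114354240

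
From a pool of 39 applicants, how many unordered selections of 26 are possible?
C(39,26) = 39!/(26!×13!) = 8122425444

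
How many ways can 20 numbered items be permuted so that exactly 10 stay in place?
Choose the 10 fixed points C(20,10) = 184756, derange the rest: !10 = Σ_{j=0}^{10} (-1)^j·10!/j! = 3628800 - 3628800 + 1814400 - 604800 + 151200 - 30240 + 5040 - 720 + 90 - 10 + 1 = 1334961. Product = 184756 × 1334961 = 246642054516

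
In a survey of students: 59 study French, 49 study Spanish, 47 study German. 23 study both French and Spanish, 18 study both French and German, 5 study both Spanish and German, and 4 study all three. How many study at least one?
|A∪B∪C| = 59+49+47-23-18-5+4 = 113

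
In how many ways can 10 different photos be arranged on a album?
10! = 3628800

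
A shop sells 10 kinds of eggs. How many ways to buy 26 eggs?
C(26+10-1, 10-1) = C(35, 9) = 70607460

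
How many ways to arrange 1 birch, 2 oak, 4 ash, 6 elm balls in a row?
13! / (1! × 2! × 4! × 6!) = 180180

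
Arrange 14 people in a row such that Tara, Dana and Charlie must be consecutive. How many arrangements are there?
Treat the 3 as one block: (14-3+1)! × 3! = 479001600 × 6 = 2874009600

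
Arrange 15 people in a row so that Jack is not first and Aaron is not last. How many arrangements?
By inclusion-exclusion: 15! - 2×(15-1)! + (15-2)! = 1307674368000 - 174356582400 + 6227020800 = 1139544806400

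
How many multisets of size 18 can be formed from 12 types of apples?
C(18+12-1, 12-1) = C(29, 11) = 34597290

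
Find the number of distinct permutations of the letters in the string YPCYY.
5! / (1! × 3! × 1!) = 20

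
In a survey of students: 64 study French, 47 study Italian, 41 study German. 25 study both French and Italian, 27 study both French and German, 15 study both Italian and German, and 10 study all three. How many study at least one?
|A∪B∪C| = 64+47+41-25-27-15+10 = 95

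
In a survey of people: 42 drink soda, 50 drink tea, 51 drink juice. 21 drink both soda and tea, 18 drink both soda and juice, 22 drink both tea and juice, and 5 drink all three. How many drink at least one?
|A∪B∪C| = 42+50+51-21-18-22+5 = 87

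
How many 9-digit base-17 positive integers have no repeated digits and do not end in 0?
Last digit: 16 nonzero choices. First digit: 15 (nonzero, ≠last). Middle 7: P(15,7) = 32432400. Total = 7783776000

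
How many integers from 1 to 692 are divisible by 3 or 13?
⌊692/3⌋ + ⌊692/13⌋ - ⌊692/39⌋ = 230 + 53 - 17 = 266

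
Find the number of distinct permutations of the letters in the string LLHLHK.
6! / (3! × 2! × 1!) = 60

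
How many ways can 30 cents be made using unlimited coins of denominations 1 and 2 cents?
Coefficient of x^30 in 1/(1-x^1) · 1/(1-x^2). Use j coins of 2 for j = 0..⌊30/2⌋ = 15, the rest in 1s: 15 + 1 = 16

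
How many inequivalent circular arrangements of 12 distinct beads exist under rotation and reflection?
(12-1)!/2 = 39916800/2 = 19958400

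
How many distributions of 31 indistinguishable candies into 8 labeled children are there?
C(31+8-1, 8-1) = C(38, 7) = 12620256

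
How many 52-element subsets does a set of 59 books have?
C(59,52) = 59!/(52!×7!) = 341149446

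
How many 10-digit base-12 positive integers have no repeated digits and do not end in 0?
Last digit: 11 nonzero choices. First digit: 10 (nonzero, ≠last). Middle 8: P(10,8) = 1814400. Total = 199584000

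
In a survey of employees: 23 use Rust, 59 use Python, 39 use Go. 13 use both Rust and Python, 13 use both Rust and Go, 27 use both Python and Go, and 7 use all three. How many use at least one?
|A∪B∪C| = 23+59+39-13-13-27+7 = 75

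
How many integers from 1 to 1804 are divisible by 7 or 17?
⌊1804/7⌋ + ⌊1804/17⌋ - ⌊1804/119⌋ = 257 + 106 - 15 = 348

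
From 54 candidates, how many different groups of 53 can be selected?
C(54,53) = 54!/(53!×1!) = 54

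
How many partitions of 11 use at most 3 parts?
By conjugation, equals partitions of 11 into parts ≤ 3. Let r_j(i) = number of partitions of i into parts ≤ j, for i = 0..11. r_1(i) = 1 for all i; r_j(i) = r_{j-1}(i) + r_j(i-j). Rows j = 2..3: ≤2: 1 1 2 2 3 3 4 4 5 5 6 6; ≤3: 1 1 2 3 4 5 7 8 10 12 14 16. r_3(11) = 16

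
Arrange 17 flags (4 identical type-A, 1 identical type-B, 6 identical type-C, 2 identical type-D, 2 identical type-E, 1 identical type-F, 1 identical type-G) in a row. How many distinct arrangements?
17! / (4! × 1! × 6! × 2! × 2! × 1! × 1!) = 5145940800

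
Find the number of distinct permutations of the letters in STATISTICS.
10! / (3! × 3! × 1! × 2! × 1!) = 50400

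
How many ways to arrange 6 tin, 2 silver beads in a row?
8! / (6! × 2!) = 28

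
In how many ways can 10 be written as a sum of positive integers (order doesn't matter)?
Pentagonal recurrence p(n) = p(n-1) + p(n-2) - p(n-5) - p(n-7) + p(n-12) + p(n-15) - ... gives p(0..9) = 1, 1, 2, 3, 5, 7, 11, 15, 22, 30. p(10) = p(9) + p(8) - p(5) - p(3) = 30 + 22 - 7 - 3 = 42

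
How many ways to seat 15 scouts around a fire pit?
Circular: fix one position, arrange the rest. (15-1)! = 87178291200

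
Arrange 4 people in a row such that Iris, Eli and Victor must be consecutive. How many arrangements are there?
Treat the 3 as one block: (4-3+1)! × 3! = 2 × 6 = 12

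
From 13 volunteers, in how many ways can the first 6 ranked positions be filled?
P(13,6) = 13!/(13-6)! = 1235520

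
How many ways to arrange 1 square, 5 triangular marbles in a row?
6! / (1! × 5!) = 6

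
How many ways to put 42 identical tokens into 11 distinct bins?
C(42+11-1, 11-1) = C(52, 10) = 15820024220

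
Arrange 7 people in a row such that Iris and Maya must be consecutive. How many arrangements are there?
Treat the 2 as one block: (7-2+1)! × 2! = 720 × 2 = 1440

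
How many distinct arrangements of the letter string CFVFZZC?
7! / (2! × 1! × 2! × 2!) = 630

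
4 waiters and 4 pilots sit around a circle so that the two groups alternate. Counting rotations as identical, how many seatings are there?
Fix one of the waiters: (4-1)! ways for the remaining waiters, × 4! ways for the pilots = 6 × 24 = 144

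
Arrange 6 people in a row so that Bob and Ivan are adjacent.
Treat as block: (6-1)! × 2! = 120 × 2 = 240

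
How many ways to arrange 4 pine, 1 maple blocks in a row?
5! / (4! × 1!) = 5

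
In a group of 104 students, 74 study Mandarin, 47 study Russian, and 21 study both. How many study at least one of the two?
|A∪B| = |A| + |B| - |A∩B| = 74 + 47 - 21 = 100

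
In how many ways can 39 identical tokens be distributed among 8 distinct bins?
C(39+8-1, 8-1) = C(46, 7) = 53524680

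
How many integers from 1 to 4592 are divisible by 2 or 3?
⌊4592/2⌋ + ⌊4592/3⌋ - ⌊4592/6⌋ = 2296 + 1530 - 765 = 3061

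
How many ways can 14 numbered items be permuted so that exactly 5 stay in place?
Choose the 5 fixed points C(14,5) = 2002, derange the rest: !9 = Σ_{j=0}^{9} (-1)^j·9!/j! = 362880 - 362880 + 181440 - 60480 + 15120 - 3024 + 504 - 72 + 9 - 1 = 133496. Product = 2002 × 133496 = 267258992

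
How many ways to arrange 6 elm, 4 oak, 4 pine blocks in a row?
14! / (6! × 4! × 4!) = 210210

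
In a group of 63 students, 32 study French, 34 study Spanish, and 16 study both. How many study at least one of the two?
|A∪B| = |A| + |B| - |A∩B| = 32 + 34 - 16 = 50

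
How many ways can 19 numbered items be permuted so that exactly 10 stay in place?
Choose the 10 fixed points C(19,10) = 92378, derange the rest: !9 = Σ_{j=0}^{9} (-1)^j·9!/j! = 362880 - 362880 + 181440 - 60480 + 15120 - 3024 + 504 - 72 + 9 - 1 = 133496. Product = 92378 × 133496 = 12332093488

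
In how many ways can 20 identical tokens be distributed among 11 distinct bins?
C(20+11-1, 11-1) = C(30, 10) = 30045015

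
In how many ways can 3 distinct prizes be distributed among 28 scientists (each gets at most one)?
P(28,3) = 28!/(28-3)! = 19656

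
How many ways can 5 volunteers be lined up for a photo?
5! = 120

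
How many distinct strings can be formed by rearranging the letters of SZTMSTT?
7! / (2! × 1! × 3! × 1!) = 420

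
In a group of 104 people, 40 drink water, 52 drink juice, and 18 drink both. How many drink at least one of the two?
|A∪B| = |A| + |B| - |A∩B| = 40 + 52 - 18 = 74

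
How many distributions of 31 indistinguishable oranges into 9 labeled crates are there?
C(31+9-1, 9-1) = C(39, 8) = 61523748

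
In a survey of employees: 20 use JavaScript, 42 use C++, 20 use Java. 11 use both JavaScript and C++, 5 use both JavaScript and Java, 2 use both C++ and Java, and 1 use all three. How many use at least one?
|A∪B∪C| = 20+42+20-11-5-2+1 = 65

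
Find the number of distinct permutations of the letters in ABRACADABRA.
11! / (5! × 2! × 2! × 1! × 1!) = 83160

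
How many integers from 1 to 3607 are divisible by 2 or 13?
⌊3607/2⌋ + ⌊3607/13⌋ - ⌊3607/26⌋ = 1803 + 277 - 138 = 1942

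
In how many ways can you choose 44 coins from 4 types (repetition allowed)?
C(44+4-1, 4-1) = C(47, 3) = 16215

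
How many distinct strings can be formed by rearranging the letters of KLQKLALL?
8! / (1! × 4! × 1! × 2!) = 840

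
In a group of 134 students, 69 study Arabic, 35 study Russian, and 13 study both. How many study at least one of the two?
|A∪B| = |A| + |B| - |A∩B| = 69 + 35 - 13 = 91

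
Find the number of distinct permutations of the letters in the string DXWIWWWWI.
9! / (1! × 1! × 5! × 2!) = 1512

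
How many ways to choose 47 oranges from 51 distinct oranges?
C(51,47) = 51!/(47!×4!) = 249900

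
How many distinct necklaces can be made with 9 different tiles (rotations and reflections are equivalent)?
(9-1)!/2 = 40320/2 = 20160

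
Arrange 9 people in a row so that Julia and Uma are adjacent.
Treat as block: (9-1)! × 2! = 40320 × 2 = 80640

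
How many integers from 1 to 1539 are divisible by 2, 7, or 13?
⌊1539/2⌋+⌊1539/7⌋+⌊1539/13⌋ - ⌊1539/14⌋-⌊1539/26⌋-⌊1539/91⌋ + ⌊1539/182⌋ = 769+219+118 - 109-59-16 + 8 = 930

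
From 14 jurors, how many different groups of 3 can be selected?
C(14,3) = 14!/(3!×11!) = 364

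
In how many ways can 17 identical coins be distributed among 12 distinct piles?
C(17+12-1, 12-1) = C(28, 11) = 21474180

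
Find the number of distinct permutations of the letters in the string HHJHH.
5! / (1! × 4!) = 5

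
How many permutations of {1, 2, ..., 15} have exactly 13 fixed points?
Choose the 13 fixed points C(15,13) = 105, derange the rest: !2 = Σ_{j=0}^{2} (-1)^j·2!/j! = 2 - 2 + 1 = 1. Product = 105 × 1 = 105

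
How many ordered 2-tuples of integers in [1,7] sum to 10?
Coefficient of x^10 in (x + x² + ... + x^7)^2. By inclusion-exclusion on dice exceeding 7: Σ_j (-1)^j C(2,j)·C(10-1-7j, 1) = C(2,0)·C(9,1) - C(2,1)·C(2,1) = 1·9 - 2·2 = 5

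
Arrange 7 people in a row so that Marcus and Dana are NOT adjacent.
Total - adjacent = 7! - (7-1)!×2 = 5040 - 1440 = 3600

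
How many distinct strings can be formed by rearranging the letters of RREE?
4! / (2! × 2!) = 6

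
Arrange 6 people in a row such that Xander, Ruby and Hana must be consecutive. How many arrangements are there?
Treat the 3 as one block: (6-3+1)! × 3! = 24 × 6 = 144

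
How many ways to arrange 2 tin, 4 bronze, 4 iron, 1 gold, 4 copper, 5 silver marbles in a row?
20! / (2! × 4! × 4! × 1! × 4! × 5!) = 733296564000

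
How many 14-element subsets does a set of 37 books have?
C(37,14) = 37!/(14!×23!) = 6107086800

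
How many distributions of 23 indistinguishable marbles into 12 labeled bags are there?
C(23+12-1, 12-1) = C(34, 11) = 286097760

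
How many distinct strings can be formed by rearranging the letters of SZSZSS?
6! / (4! × 2!) = 15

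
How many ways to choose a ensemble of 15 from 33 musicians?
C(33,15) = 33!/(15!×18!) = 1037158320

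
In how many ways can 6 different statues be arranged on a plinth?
6! = 720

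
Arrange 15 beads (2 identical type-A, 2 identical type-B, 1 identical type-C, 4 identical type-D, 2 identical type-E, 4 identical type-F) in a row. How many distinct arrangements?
15! / (2! × 2! × 1! × 4! × 2! × 4!) = 283783500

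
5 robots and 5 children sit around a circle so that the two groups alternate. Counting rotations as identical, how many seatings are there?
Fix one of the robots: (5-1)! ways for the remaining robots, × 5! ways for the children = 24 × 120 = 2880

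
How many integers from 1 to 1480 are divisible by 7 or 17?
⌊1480/7⌋ + ⌊1480/17⌋ - ⌊1480/119⌋ = 211 + 87 - 12 = 286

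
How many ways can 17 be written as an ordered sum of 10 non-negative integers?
C(17+10-1, 10-1) = C(26, 9) = 3124550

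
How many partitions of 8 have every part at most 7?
Let r_j(i) = number of partitions of i into parts ≤ j, for i = 0..8. r_1(i) = 1 for all i; r_j(i) = r_{j-1}(i) + r_j(i-j). Rows j = 2..7: ≤2: 1 1 2 2 3 3 4 4 5; ≤3: 1 1 2 3 4 5 7 8 10; ≤4: 1 1 2 3 5 6 9 11 15; ≤5: 1 1 2 3 5 7 10 13 18; ≤6: 1 1 2 3 5 7 11 14 20; ≤7: 1 1 2 3 5 7 11 15 21. r_7(8) = 21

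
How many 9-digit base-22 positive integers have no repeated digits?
First digit: 21 choices (nonzero). Then descending: 21 × 21 × 20 × 19 × 18 × 17 × 16 × 15 × 14 = 172299052800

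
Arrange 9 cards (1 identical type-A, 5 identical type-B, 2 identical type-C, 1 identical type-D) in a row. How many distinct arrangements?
9! / (1! × 5! × 2! × 1!) = 1512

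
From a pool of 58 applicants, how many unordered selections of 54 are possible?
C(58,54) = 58!/(54!×4!) = 424270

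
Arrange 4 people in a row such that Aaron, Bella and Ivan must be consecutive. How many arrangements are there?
Treat the 3 as one block: (4-3+1)! × 3! = 2 × 6 = 12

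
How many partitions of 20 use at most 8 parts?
By conjugation, equals partitions of 20 into parts ≤ 8. Let r_j(i) = number of partitions of i into parts ≤ j, for i = 0..20. r_1(i) = 1 for all i; r_j(i) = r_{j-1}(i) + r_j(i-j). Rows j = 2..8: ≤2: 1 1 2 2 3 3 4 4 5 5 6 6 7 7 8 8 9 9 10 10 11; ≤3: 1 1 2 3 4 5 7 8 10 12 14 16 19 21 24 27 30 33 37 40 44; ≤4: 1 1 2 3 5 6 9 11 15 18 23 27 34 39 47 54 64 72 84 94 108; ≤5: 1 1 2 3 5 7 10 13 18 23 30 37 47 57 70 84 101 119 141 164 192; ≤6: 1 1 2 3 5 7 11 14 20 26 35 44 58 71 90 110 136 163 199 235 282; ≤7: 1 1 2 3 5 7 11 15 21 28 38 49 65 82 105 131 164 201 248 300 364; ≤8: 1 1 2 3 5 7 11 15 22 29 40 52 70 89 116 146 186 230 288 352 434. r_8(20) = 434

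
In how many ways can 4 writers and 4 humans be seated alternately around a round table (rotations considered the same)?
Fix one of the writers: (4-1)! ways for the remaining writers, × 4! ways for the humans = 6 × 24 = 144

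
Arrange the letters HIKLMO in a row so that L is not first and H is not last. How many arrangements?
By inclusion-exclusion: 6! - 2×(6-1)! + (6-2)! = 720 - 240 + 24 = 504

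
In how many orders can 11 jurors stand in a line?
11! = 39916800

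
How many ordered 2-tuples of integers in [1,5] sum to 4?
Coefficient of x^4 in (x + x² + ... + x^5)^2. By inclusion-exclusion on dice exceeding 5: Σ_j (-1)^j C(2,j)·C(4-1-5j, 1) = C(2,0)·C(3,1) = 1·3 = 3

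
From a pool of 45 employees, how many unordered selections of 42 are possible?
C(45,42) = 45!/(42!×3!) = 14190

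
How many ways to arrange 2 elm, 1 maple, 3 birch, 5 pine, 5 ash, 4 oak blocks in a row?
20! / (2! × 1! × 3! × 5! × 5! × 4!) = 586637251200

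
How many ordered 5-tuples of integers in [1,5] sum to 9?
Coefficient of x^9 in (x + x² + ... + x^5)^5. By inclusion-exclusion on dice exceeding 5: Σ_j (-1)^j C(5,j)·C(9-1-5j, 4) = C(5,0)·C(8,4) = 1·70 = 70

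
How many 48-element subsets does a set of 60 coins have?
C(60,48) = 60!/(48!×12!) = 1399358844975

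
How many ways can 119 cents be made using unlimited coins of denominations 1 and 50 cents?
Coefficient of x^119 in 1/(1-x^1) · 1/(1-x^50). Use j coins of 50 for j = 0..⌊119/50⌋ = 2, the rest in 1s: 2 + 1 = 3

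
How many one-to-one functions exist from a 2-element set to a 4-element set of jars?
P(4,2) = 4!/(4-2)! = 12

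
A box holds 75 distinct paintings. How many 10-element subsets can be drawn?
C(75,10) = 75!/(10!×65!) = 828931106355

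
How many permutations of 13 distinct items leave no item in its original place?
!13 = Σ_{j=0}^{13} (-1)^j·13!/j! = 6227020800 - 6227020800 + 3113510400 - 1037836800 + 259459200 - 51891840 + 8648640 - 1235520 + 154440 - 17160 + 1716 - 156 + 13 - 1 = 2290792932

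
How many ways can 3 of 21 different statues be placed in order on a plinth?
P(21,3) = 21!/(21-3)! = 7980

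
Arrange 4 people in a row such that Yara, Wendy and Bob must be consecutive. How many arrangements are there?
Treat the 3 as one block: (4-3+1)! × 3! = 2 × 6 = 12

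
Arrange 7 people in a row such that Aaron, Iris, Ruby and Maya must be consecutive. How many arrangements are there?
Treat the 4 as one block: (7-4+1)! × 4! = 24 × 24 = 576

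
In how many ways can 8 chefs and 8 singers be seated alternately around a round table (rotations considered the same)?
Fix one of the chefs: (8-1)! ways for the remaining chefs, × 8! ways for the singers = 5040 × 40320 = 203212800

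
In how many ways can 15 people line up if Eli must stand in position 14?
Fix one position: (15-1)! = 87178291200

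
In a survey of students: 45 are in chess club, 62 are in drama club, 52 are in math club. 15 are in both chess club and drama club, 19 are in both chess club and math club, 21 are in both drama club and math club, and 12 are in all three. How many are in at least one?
|A∪B∪C| = 45+62+52-15-19-21+12 = 116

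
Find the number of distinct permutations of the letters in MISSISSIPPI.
11! / (1! × 4! × 4! × 2!) = 34650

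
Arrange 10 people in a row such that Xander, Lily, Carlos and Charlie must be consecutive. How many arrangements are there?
Treat the 4 as one block: (10-4+1)! × 4! = 5040 × 24 = 120960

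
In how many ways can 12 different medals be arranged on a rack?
12! = 479001600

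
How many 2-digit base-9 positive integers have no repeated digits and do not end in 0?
Last digit: 8 nonzero choices. First digit: 7 (nonzero, ≠last). Middle 0: P(7,0) = 1. Total = 56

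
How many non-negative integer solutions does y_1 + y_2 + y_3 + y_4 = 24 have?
C(24+4-1, 4-1) = C(27, 3) = 2925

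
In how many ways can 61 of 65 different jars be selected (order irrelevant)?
C(65,61) = 65!/(61!×4!) = 677040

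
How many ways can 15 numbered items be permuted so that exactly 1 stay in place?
Choose the 1 fixed point C(15,1) = 15, derange the rest: !14 = Σ_{j=0}^{14} (-1)^j·14!/j! = 87178291200 - 87178291200 + 43589145600 - 14529715200 + 3632428800 - 726485760 + 121080960 - 17297280 + 2162160 - 240240 + 24024 - 2184 + 182 - 14 + 1 = 32071101049. Product = 15 × 32071101049 = 481066515735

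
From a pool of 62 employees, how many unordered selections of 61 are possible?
C(62,61) = 62!/(61!×1!) = 62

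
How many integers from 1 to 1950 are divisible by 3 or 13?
⌊1950/3⌋ + ⌊1950/13⌋ - ⌊1950/39⌋ = 650 + 150 - 50 = 750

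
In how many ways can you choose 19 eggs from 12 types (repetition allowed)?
C(19+12-1, 12-1) = C(30, 11) = 54627300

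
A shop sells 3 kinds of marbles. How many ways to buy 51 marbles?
C(51+3-1, 3-1) = C(53, 2) = 1378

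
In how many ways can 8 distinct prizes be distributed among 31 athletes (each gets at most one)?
P(31,8) = 31!/(31-8)! = 318073392000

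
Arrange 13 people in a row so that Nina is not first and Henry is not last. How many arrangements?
By inclusion-exclusion: 13! - 2×(13-1)! + (13-2)! = 6227020800 - 958003200 + 39916800 = 5308934400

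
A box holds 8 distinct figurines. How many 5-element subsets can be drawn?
C(8,5) = 8!/(5!×3!) = 56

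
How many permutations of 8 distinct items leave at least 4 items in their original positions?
Exactly j fixed points: C(8,j)·!(8-j); sum over j ≥ 4 (derangement numbers via !m = (m-1)·(!(m-1) + !(m-2)): !0..!4 = 1, 0, 1, 2, 9). Σ_{j=4}^{8} C(8,j)·!(8-j) = C(8,4)·!4 + C(8,5)·!3 + C(8,6)·!2 + C(8,7)·!1 + C(8,8)·!0 = 70·9 + 56·2 + 28·1 + 8·0 + 1·1 = 771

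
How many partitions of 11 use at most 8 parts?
By conjugation, equals partitions of 11 into parts ≤ 8. Let r_j(i) = number of partitions of i into parts ≤ j, for i = 0..11. r_1(i) = 1 for all i; r_j(i) = r_{j-1}(i) + r_j(i-j). Rows j = 2..8: ≤2: 1 1 2 2 3 3 4 4 5 5 6 6; ≤3: 1 1 2 3 4 5 7 8 10 12 14 16; ≤4: 1 1 2 3 5 6 9 11 15 18 23 27; ≤5: 1 1 2 3 5 7 10 13 18 23 30 37; ≤6: 1 1 2 3 5 7 11 14 20 26 35 44; ≤7: 1 1 2 3 5 7 11 15 21 28 38 49; ≤8: 1 1 2 3 5 7 11 15 22 29 40 52. r_8(11) = 52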